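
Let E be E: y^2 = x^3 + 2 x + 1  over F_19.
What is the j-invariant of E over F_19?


Delta = -16(4 a^3 + 27 b^2) mod 19 = 6
-1728 * (4 a)^3 = -1728 * (4*2)^3 mod 19 = 18
j = 18 * 6^(-1) mod 19 = 3

j = 3 (mod 19)


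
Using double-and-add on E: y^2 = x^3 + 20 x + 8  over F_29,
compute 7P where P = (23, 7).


k = 7 = 111_2 (binary, LSB first: 111)
Double-and-add from P = (23, 7):
  bit 0 = 1: acc = O + (23, 7) = (23, 7)
  bit 1 = 1: acc = (23, 7) + (8, 10) = (5, 1)
  bit 2 = 1: acc = (5, 1) + (14, 25) = (1, 0)

7P = (1, 0)


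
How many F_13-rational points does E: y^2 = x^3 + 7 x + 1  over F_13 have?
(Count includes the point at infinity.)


For each x in F_13, count y with y^2 = x^3 + 7 x + 1 mod 13:
  x = 0: RHS = 1, y in [1, 12]  -> 2 point(s)
  x = 1: RHS = 9, y in [3, 10]  -> 2 point(s)
  x = 2: RHS = 10, y in [6, 7]  -> 2 point(s)
  x = 3: RHS = 10, y in [6, 7]  -> 2 point(s)
  x = 6: RHS = 12, y in [5, 8]  -> 2 point(s)
  x = 7: RHS = 3, y in [4, 9]  -> 2 point(s)
  x = 8: RHS = 10, y in [6, 7]  -> 2 point(s)
  x = 9: RHS = 0, y in [0]  -> 1 point(s)
Affine points: 15. Add the point at infinity: total = 16.

#E(F_13) = 16


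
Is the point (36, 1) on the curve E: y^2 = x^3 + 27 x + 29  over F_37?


Check whether y^2 = x^3 + 27 x + 29 (mod 37) for (x, y) = (36, 1).
LHS: y^2 = 1^2 mod 37 = 1
RHS: x^3 + 27 x + 29 = 36^3 + 27*36 + 29 mod 37 = 1
LHS = RHS

Yes, on the curve


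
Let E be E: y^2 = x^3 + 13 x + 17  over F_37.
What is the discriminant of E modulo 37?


4 a^3 + 27 b^2 = 4*13^3 + 27*17^2 = 8788 + 7803 = 16591
Delta = -16 * (16591) = -265456
Delta mod 37 = 19

Delta = 19 (mod 37)


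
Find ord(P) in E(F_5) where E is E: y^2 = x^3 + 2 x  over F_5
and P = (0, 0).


Compute successive multiples of P until we hit O:
  1P = (0, 0)
  2P = O

ord(P) = 2


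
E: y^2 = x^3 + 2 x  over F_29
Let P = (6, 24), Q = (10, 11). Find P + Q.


P != Q, so use the chord formula.
s = (y2 - y1) / (x2 - x1) = (16) / (4) mod 29 = 4
x3 = s^2 - x1 - x2 mod 29 = 4^2 - 6 - 10 = 0
y3 = s (x1 - x3) - y1 mod 29 = 4 * (6 - 0) - 24 = 0

P + Q = (0, 0)


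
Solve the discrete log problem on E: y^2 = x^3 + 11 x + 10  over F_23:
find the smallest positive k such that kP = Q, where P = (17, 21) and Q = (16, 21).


Enumerate multiples of P until we hit Q = (16, 21):
  1P = (17, 21)
  2P = (13, 21)
  3P = (16, 2)
  4P = (6, 4)
  5P = (6, 19)
  6P = (16, 21)
Match found at i = 6.

k = 6


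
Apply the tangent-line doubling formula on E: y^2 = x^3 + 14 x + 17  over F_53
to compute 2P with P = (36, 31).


Doubling: s = (3 x1^2 + a) / (2 y1)
s = (3*36^2 + 14) / (2*31) mod 53 = 39
x3 = s^2 - 2 x1 mod 53 = 39^2 - 2*36 = 18
y3 = s (x1 - x3) - y1 mod 53 = 39 * (36 - 18) - 31 = 35

2P = (18, 35)


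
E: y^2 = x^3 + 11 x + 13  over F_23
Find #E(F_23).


For each x in F_23, count y with y^2 = x^3 + 11 x + 13 mod 23:
  x = 0: RHS = 13, y in [6, 17]  -> 2 point(s)
  x = 1: RHS = 2, y in [5, 18]  -> 2 point(s)
  x = 3: RHS = 4, y in [2, 21]  -> 2 point(s)
  x = 4: RHS = 6, y in [11, 12]  -> 2 point(s)
  x = 5: RHS = 9, y in [3, 20]  -> 2 point(s)
  x = 9: RHS = 13, y in [6, 17]  -> 2 point(s)
  x = 11: RHS = 16, y in [4, 19]  -> 2 point(s)
  x = 14: RHS = 13, y in [6, 17]  -> 2 point(s)
  x = 21: RHS = 6, y in [11, 12]  -> 2 point(s)
  x = 22: RHS = 1, y in [1, 22]  -> 2 point(s)
Affine points: 20. Add the point at infinity: total = 21.

#E(F_23) = 21


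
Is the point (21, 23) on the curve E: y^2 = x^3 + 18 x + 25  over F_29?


Check whether y^2 = x^3 + 18 x + 25 (mod 29) for (x, y) = (21, 23).
LHS: y^2 = 23^2 mod 29 = 7
RHS: x^3 + 18 x + 25 = 21^3 + 18*21 + 25 mod 29 = 7
LHS = RHS

Yes, on the curve


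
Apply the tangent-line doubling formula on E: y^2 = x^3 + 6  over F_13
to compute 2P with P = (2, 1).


Doubling: s = (3 x1^2 + a) / (2 y1)
s = (3*2^2 + 0) / (2*1) mod 13 = 6
x3 = s^2 - 2 x1 mod 13 = 6^2 - 2*2 = 6
y3 = s (x1 - x3) - y1 mod 13 = 6 * (2 - 6) - 1 = 1

2P = (6, 1)


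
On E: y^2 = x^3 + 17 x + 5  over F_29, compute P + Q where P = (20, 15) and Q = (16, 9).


P != Q, so use the chord formula.
s = (y2 - y1) / (x2 - x1) = (23) / (25) mod 29 = 16
x3 = s^2 - x1 - x2 mod 29 = 16^2 - 20 - 16 = 17
y3 = s (x1 - x3) - y1 mod 29 = 16 * (20 - 17) - 15 = 4

P + Q = (17, 4)


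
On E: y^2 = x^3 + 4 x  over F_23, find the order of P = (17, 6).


Compute successive multiples of P until we hit O:
  1P = (17, 6)
  2P = (2, 19)
  3P = (7, 16)
  4P = (0, 0)
  5P = (7, 7)
  6P = (2, 4)
  7P = (17, 17)
  8P = O

ord(P) = 8


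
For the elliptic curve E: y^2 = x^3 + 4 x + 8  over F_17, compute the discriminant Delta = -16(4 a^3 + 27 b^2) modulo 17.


4 a^3 + 27 b^2 = 4*4^3 + 27*8^2 = 256 + 1728 = 1984
Delta = -16 * (1984) = -31744
Delta mod 17 = 12

Delta = 12 (mod 17)


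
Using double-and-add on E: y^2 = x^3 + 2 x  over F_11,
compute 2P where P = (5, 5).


k = 2 = 10_2 (binary, LSB first: 01)
Double-and-add from P = (5, 5):
  bit 0 = 0: acc unchanged = O
  bit 1 = 1: acc = O + (1, 6) = (1, 6)

2P = (1, 6)


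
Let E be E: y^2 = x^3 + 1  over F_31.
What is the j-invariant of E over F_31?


Delta = -16(4 a^3 + 27 b^2) mod 31 = 2
-1728 * (4 a)^3 = -1728 * (4*0)^3 mod 31 = 0
j = 0 * 2^(-1) mod 31 = 0

j = 0 (mod 31)


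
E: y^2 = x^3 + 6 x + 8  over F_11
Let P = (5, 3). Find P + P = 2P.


Doubling: s = (3 x1^2 + a) / (2 y1)
s = (3*5^2 + 6) / (2*3) mod 11 = 8
x3 = s^2 - 2 x1 mod 11 = 8^2 - 2*5 = 10
y3 = s (x1 - x3) - y1 mod 11 = 8 * (5 - 10) - 3 = 1

2P = (10, 1)


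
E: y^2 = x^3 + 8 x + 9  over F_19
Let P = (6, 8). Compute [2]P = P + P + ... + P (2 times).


k = 2 = 10_2 (binary, LSB first: 01)
Double-and-add from P = (6, 8):
  bit 0 = 0: acc unchanged = O
  bit 1 = 1: acc = O + (18, 0) = (18, 0)

2P = (18, 0)


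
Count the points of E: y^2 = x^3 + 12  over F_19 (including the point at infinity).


For each x in F_19, count y with y^2 = x^3 + 0 x + 12 mod 19:
  x = 2: RHS = 1, y in [1, 18]  -> 2 point(s)
  x = 3: RHS = 1, y in [1, 18]  -> 2 point(s)
  x = 4: RHS = 0, y in [0]  -> 1 point(s)
  x = 5: RHS = 4, y in [2, 17]  -> 2 point(s)
  x = 6: RHS = 0, y in [0]  -> 1 point(s)
  x = 8: RHS = 11, y in [7, 12]  -> 2 point(s)
  x = 9: RHS = 0, y in [0]  -> 1 point(s)
  x = 10: RHS = 5, y in [9, 10]  -> 2 point(s)
  x = 12: RHS = 11, y in [7, 12]  -> 2 point(s)
  x = 13: RHS = 5, y in [9, 10]  -> 2 point(s)
  x = 14: RHS = 1, y in [1, 18]  -> 2 point(s)
  x = 15: RHS = 5, y in [9, 10]  -> 2 point(s)
  x = 16: RHS = 4, y in [2, 17]  -> 2 point(s)
  x = 17: RHS = 4, y in [2, 17]  -> 2 point(s)
  x = 18: RHS = 11, y in [7, 12]  -> 2 point(s)
Affine points: 27. Add the point at infinity: total = 28.

#E(F_19) = 28


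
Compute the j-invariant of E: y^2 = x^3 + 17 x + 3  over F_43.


Delta = -16(4 a^3 + 27 b^2) mod 43 = 9
-1728 * (4 a)^3 = -1728 * (4*17)^3 mod 43 = 1
j = 1 * 9^(-1) mod 43 = 24

j = 24 (mod 43)


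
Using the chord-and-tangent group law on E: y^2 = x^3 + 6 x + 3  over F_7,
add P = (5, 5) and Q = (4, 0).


P != Q, so use the chord formula.
s = (y2 - y1) / (x2 - x1) = (2) / (6) mod 7 = 5
x3 = s^2 - x1 - x2 mod 7 = 5^2 - 5 - 4 = 2
y3 = s (x1 - x3) - y1 mod 7 = 5 * (5 - 2) - 5 = 3

P + Q = (2, 3)


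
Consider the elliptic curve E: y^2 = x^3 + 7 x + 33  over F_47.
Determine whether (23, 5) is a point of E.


Check whether y^2 = x^3 + 7 x + 33 (mod 47) for (x, y) = (23, 5).
LHS: y^2 = 5^2 mod 47 = 25
RHS: x^3 + 7 x + 33 = 23^3 + 7*23 + 33 mod 47 = 0
LHS != RHS

No, not on the curve


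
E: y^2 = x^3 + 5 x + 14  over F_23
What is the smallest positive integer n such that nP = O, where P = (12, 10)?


Compute successive multiples of P until we hit O:
  1P = (12, 10)
  2P = (22, 13)
  3P = (16, 21)
  4P = (4, 12)
  5P = (20, 15)
  6P = (9, 12)
  7P = (5, 16)
  8P = (18, 5)
  ... (continuing to 23P)
  23P = O

ord(P) = 23


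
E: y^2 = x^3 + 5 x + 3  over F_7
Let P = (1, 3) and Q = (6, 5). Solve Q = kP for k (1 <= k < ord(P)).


Enumerate multiples of P until we hit Q = (6, 5):
  1P = (1, 3)
  2P = (6, 2)
  3P = (2, 0)
  4P = (6, 5)
Match found at i = 4.

k = 4


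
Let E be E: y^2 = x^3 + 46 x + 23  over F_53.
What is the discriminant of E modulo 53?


4 a^3 + 27 b^2 = 4*46^3 + 27*23^2 = 389344 + 14283 = 403627
Delta = -16 * (403627) = -6458032
Delta mod 53 = 18

Delta = 18 (mod 53)


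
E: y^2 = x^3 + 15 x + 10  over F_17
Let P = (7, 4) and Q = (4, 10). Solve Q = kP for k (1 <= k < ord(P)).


Enumerate multiples of P until we hit Q = (4, 10):
  1P = (7, 4)
  2P = (4, 10)
Match found at i = 2.

k = 2


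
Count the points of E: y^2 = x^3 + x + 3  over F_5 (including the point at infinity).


For each x in F_5, count y with y^2 = x^3 + 1 x + 3 mod 5:
  x = 1: RHS = 0, y in [0]  -> 1 point(s)
  x = 4: RHS = 1, y in [1, 4]  -> 2 point(s)
Affine points: 3. Add the point at infinity: total = 4.

#E(F_5) = 4


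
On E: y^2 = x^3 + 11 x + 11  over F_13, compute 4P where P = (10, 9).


k = 4 = 100_2 (binary, LSB first: 001)
Double-and-add from P = (10, 9):
  bit 0 = 0: acc unchanged = O
  bit 1 = 0: acc unchanged = O
  bit 2 = 1: acc = O + (12, 5) = (12, 5)

4P = (12, 5)


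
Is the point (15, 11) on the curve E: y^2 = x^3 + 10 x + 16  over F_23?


Check whether y^2 = x^3 + 10 x + 16 (mod 23) for (x, y) = (15, 11).
LHS: y^2 = 11^2 mod 23 = 6
RHS: x^3 + 10 x + 16 = 15^3 + 10*15 + 16 mod 23 = 22
LHS != RHS

No, not on the curve


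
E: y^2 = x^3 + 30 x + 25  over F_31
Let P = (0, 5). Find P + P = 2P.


Doubling: s = (3 x1^2 + a) / (2 y1)
s = (3*0^2 + 30) / (2*5) mod 31 = 3
x3 = s^2 - 2 x1 mod 31 = 3^2 - 2*0 = 9
y3 = s (x1 - x3) - y1 mod 31 = 3 * (0 - 9) - 5 = 30

2P = (9, 30)


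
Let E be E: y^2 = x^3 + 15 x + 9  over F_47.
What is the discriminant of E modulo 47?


4 a^3 + 27 b^2 = 4*15^3 + 27*9^2 = 13500 + 2187 = 15687
Delta = -16 * (15687) = -250992
Delta mod 47 = 35

Delta = 35 (mod 47)


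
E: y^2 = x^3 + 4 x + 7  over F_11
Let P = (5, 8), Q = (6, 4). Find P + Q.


P != Q, so use the chord formula.
s = (y2 - y1) / (x2 - x1) = (7) / (1) mod 11 = 7
x3 = s^2 - x1 - x2 mod 11 = 7^2 - 5 - 6 = 5
y3 = s (x1 - x3) - y1 mod 11 = 7 * (5 - 5) - 8 = 3

P + Q = (5, 3)


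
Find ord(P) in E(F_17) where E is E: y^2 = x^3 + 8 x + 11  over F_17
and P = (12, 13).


Compute successive multiples of P until we hit O:
  1P = (12, 13)
  2P = (9, 9)
  3P = (11, 11)
  4P = (15, 15)
  5P = (15, 2)
  6P = (11, 6)
  7P = (9, 8)
  8P = (12, 4)
  ... (continuing to 9P)
  9P = O

ord(P) = 9


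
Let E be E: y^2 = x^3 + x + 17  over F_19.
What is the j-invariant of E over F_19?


Delta = -16(4 a^3 + 27 b^2) mod 19 = 13
-1728 * (4 a)^3 = -1728 * (4*1)^3 mod 19 = 7
j = 7 * 13^(-1) mod 19 = 2

j = 2 (mod 19)


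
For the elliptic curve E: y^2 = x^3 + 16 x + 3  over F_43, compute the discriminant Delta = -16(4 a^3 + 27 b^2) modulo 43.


4 a^3 + 27 b^2 = 4*16^3 + 27*3^2 = 16384 + 243 = 16627
Delta = -16 * (16627) = -266032
Delta mod 43 = 9

Delta = 9 (mod 43)


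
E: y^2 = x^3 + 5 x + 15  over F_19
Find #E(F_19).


For each x in F_19, count y with y^2 = x^3 + 5 x + 15 mod 19:
  x = 3: RHS = 0, y in [0]  -> 1 point(s)
  x = 4: RHS = 4, y in [2, 17]  -> 2 point(s)
  x = 8: RHS = 16, y in [4, 15]  -> 2 point(s)
  x = 10: RHS = 1, y in [1, 18]  -> 2 point(s)
  x = 12: RHS = 17, y in [6, 13]  -> 2 point(s)
  x = 13: RHS = 16, y in [4, 15]  -> 2 point(s)
  x = 14: RHS = 17, y in [6, 13]  -> 2 point(s)
  x = 15: RHS = 7, y in [8, 11]  -> 2 point(s)
  x = 16: RHS = 11, y in [7, 12]  -> 2 point(s)
  x = 17: RHS = 16, y in [4, 15]  -> 2 point(s)
  x = 18: RHS = 9, y in [3, 16]  -> 2 point(s)
Affine points: 21. Add the point at infinity: total = 22.

#E(F_19) = 22


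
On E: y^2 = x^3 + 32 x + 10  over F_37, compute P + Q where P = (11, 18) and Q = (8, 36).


P != Q, so use the chord formula.
s = (y2 - y1) / (x2 - x1) = (18) / (34) mod 37 = 31
x3 = s^2 - x1 - x2 mod 37 = 31^2 - 11 - 8 = 17
y3 = s (x1 - x3) - y1 mod 37 = 31 * (11 - 17) - 18 = 18

P + Q = (17, 18)


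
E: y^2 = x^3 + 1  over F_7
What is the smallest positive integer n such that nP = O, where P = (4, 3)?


Compute successive multiples of P until we hit O:
  1P = (4, 3)
  2P = (0, 1)
  3P = (5, 0)
  4P = (0, 6)
  5P = (4, 4)
  6P = O

ord(P) = 6


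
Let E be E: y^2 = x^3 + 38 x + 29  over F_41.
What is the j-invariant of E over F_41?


Delta = -16(4 a^3 + 27 b^2) mod 41 = 36
-1728 * (4 a)^3 = -1728 * (4*38)^3 mod 41 = 36
j = 36 * 36^(-1) mod 41 = 1

j = 1 (mod 41)


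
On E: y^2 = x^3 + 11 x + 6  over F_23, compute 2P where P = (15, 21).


k = 2 = 10_2 (binary, LSB first: 01)
Double-and-add from P = (15, 21):
  bit 0 = 0: acc unchanged = O
  bit 1 = 1: acc = O + (17, 0) = (17, 0)

2P = (17, 0)


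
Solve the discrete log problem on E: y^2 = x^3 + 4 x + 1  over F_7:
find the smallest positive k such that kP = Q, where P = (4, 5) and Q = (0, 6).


Enumerate multiples of P until we hit Q = (0, 6):
  1P = (4, 5)
  2P = (0, 6)
Match found at i = 2.

k = 2


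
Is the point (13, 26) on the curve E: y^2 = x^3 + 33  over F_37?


Check whether y^2 = x^3 + 0 x + 33 (mod 37) for (x, y) = (13, 26).
LHS: y^2 = 26^2 mod 37 = 10
RHS: x^3 + 0 x + 33 = 13^3 + 0*13 + 33 mod 37 = 10
LHS = RHS

Yes, on the curve


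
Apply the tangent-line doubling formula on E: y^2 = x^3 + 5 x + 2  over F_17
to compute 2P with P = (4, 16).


Doubling: s = (3 x1^2 + a) / (2 y1)
s = (3*4^2 + 5) / (2*16) mod 17 = 16
x3 = s^2 - 2 x1 mod 17 = 16^2 - 2*4 = 10
y3 = s (x1 - x3) - y1 mod 17 = 16 * (4 - 10) - 16 = 7

2P = (10, 7)


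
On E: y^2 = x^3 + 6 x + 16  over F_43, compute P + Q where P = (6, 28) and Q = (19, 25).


P != Q, so use the chord formula.
s = (y2 - y1) / (x2 - x1) = (40) / (13) mod 43 = 13
x3 = s^2 - x1 - x2 mod 43 = 13^2 - 6 - 19 = 15
y3 = s (x1 - x3) - y1 mod 43 = 13 * (6 - 15) - 28 = 27

P + Q = (15, 27)


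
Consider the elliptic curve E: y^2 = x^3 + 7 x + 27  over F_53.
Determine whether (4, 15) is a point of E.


Check whether y^2 = x^3 + 7 x + 27 (mod 53) for (x, y) = (4, 15).
LHS: y^2 = 15^2 mod 53 = 13
RHS: x^3 + 7 x + 27 = 4^3 + 7*4 + 27 mod 53 = 13
LHS = RHS

Yes, on the curve


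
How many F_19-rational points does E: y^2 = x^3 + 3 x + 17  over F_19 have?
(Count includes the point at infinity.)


For each x in F_19, count y with y^2 = x^3 + 3 x + 17 mod 19:
  x = 0: RHS = 17, y in [6, 13]  -> 2 point(s)
  x = 4: RHS = 17, y in [6, 13]  -> 2 point(s)
  x = 5: RHS = 5, y in [9, 10]  -> 2 point(s)
  x = 6: RHS = 4, y in [2, 17]  -> 2 point(s)
  x = 7: RHS = 1, y in [1, 18]  -> 2 point(s)
  x = 13: RHS = 11, y in [7, 12]  -> 2 point(s)
  x = 15: RHS = 17, y in [6, 13]  -> 2 point(s)
  x = 16: RHS = 0, y in [0]  -> 1 point(s)
Affine points: 15. Add the point at infinity: total = 16.

#E(F_19) = 16


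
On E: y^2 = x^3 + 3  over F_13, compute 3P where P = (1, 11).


k = 3 = 11_2 (binary, LSB first: 11)
Double-and-add from P = (1, 11):
  bit 0 = 1: acc = O + (1, 11) = (1, 11)
  bit 1 = 1: acc = (1, 11) + (1, 2) = O

3P = O


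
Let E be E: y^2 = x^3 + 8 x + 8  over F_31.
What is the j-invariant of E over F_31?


Delta = -16(4 a^3 + 27 b^2) mod 31 = 3
-1728 * (4 a)^3 = -1728 * (4*8)^3 mod 31 = 8
j = 8 * 3^(-1) mod 31 = 13

j = 13 (mod 31)


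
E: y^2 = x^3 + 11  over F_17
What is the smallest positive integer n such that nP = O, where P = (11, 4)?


Compute successive multiples of P until we hit O:
  1P = (11, 4)
  2P = (3, 2)
  3P = (2, 11)
  4P = (13, 7)
  5P = (8, 9)
  6P = (14, 1)
  7P = (10, 12)
  8P = (9, 14)
  ... (continuing to 18P)
  18P = O

ord(P) = 18


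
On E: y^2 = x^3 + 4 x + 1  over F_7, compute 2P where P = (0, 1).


Doubling: s = (3 x1^2 + a) / (2 y1)
s = (3*0^2 + 4) / (2*1) mod 7 = 2
x3 = s^2 - 2 x1 mod 7 = 2^2 - 2*0 = 4
y3 = s (x1 - x3) - y1 mod 7 = 2 * (0 - 4) - 1 = 5

2P = (4, 5)


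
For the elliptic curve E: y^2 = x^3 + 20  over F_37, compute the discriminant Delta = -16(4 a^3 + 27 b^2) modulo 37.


4 a^3 + 27 b^2 = 4*0^3 + 27*20^2 = 0 + 10800 = 10800
Delta = -16 * (10800) = -172800
Delta mod 37 = 27

Delta = 27 (mod 37)


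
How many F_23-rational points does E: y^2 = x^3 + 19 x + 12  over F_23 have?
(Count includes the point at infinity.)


For each x in F_23, count y with y^2 = x^3 + 19 x + 12 mod 23:
  x = 0: RHS = 12, y in [9, 14]  -> 2 point(s)
  x = 1: RHS = 9, y in [3, 20]  -> 2 point(s)
  x = 2: RHS = 12, y in [9, 14]  -> 2 point(s)
  x = 3: RHS = 4, y in [2, 21]  -> 2 point(s)
  x = 5: RHS = 2, y in [5, 18]  -> 2 point(s)
  x = 8: RHS = 9, y in [3, 20]  -> 2 point(s)
  x = 10: RHS = 6, y in [11, 12]  -> 2 point(s)
  x = 12: RHS = 13, y in [6, 17]  -> 2 point(s)
  x = 13: RHS = 18, y in [8, 15]  -> 2 point(s)
  x = 14: RHS = 9, y in [3, 20]  -> 2 point(s)
  x = 17: RHS = 4, y in [2, 21]  -> 2 point(s)
  x = 21: RHS = 12, y in [9, 14]  -> 2 point(s)
Affine points: 24. Add the point at infinity: total = 25.

#E(F_23) = 25


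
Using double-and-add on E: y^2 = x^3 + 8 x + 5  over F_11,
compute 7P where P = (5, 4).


k = 7 = 111_2 (binary, LSB first: 111)
Double-and-add from P = (5, 4):
  bit 0 = 1: acc = O + (5, 4) = (5, 4)
  bit 1 = 1: acc = (5, 4) + (5, 7) = O
  bit 2 = 1: acc = O + (5, 4) = (5, 4)

7P = (5, 4)


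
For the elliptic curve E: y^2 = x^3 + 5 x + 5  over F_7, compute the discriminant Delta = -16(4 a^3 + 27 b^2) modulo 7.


4 a^3 + 27 b^2 = 4*5^3 + 27*5^2 = 500 + 675 = 1175
Delta = -16 * (1175) = -18800
Delta mod 7 = 2

Delta = 2 (mod 7)


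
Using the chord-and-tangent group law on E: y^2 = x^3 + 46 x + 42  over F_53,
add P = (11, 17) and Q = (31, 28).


P != Q, so use the chord formula.
s = (y2 - y1) / (x2 - x1) = (11) / (20) mod 53 = 35
x3 = s^2 - x1 - x2 mod 53 = 35^2 - 11 - 31 = 17
y3 = s (x1 - x3) - y1 mod 53 = 35 * (11 - 17) - 17 = 38

P + Q = (17, 38)


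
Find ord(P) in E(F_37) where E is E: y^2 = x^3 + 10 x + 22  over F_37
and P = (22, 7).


Compute successive multiples of P until we hit O:
  1P = (22, 7)
  2P = (9, 8)
  3P = (36, 14)
  4P = (7, 19)
  5P = (19, 35)
  6P = (5, 7)
  7P = (10, 30)
  8P = (30, 33)
  ... (continuing to 27P)
  27P = O

ord(P) = 27


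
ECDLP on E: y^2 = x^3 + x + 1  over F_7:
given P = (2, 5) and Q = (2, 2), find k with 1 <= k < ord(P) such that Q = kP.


Enumerate multiples of P until we hit Q = (2, 2):
  1P = (2, 5)
  2P = (0, 6)
  3P = (0, 1)
  4P = (2, 2)
Match found at i = 4.

k = 4


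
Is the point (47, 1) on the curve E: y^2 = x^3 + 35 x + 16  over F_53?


Check whether y^2 = x^3 + 35 x + 16 (mod 53) for (x, y) = (47, 1).
LHS: y^2 = 1^2 mod 53 = 1
RHS: x^3 + 35 x + 16 = 47^3 + 35*47 + 16 mod 53 = 14
LHS != RHS

No, not on the curve


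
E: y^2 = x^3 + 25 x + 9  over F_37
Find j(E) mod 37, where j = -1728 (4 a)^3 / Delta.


Delta = -16(4 a^3 + 27 b^2) mod 37 = 9
-1728 * (4 a)^3 = -1728 * (4*25)^3 mod 37 = 11
j = 11 * 9^(-1) mod 37 = 30

j = 30 (mod 37)


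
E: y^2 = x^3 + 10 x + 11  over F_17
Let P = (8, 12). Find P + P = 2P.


Doubling: s = (3 x1^2 + a) / (2 y1)
s = (3*8^2 + 10) / (2*12) mod 17 = 7
x3 = s^2 - 2 x1 mod 17 = 7^2 - 2*8 = 16
y3 = s (x1 - x3) - y1 mod 17 = 7 * (8 - 16) - 12 = 0

2P = (16, 0)


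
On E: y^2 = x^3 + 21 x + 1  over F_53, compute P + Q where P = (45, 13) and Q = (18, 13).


P != Q, so use the chord formula.
s = (y2 - y1) / (x2 - x1) = (0) / (26) mod 53 = 0
x3 = s^2 - x1 - x2 mod 53 = 0^2 - 45 - 18 = 43
y3 = s (x1 - x3) - y1 mod 53 = 0 * (45 - 43) - 13 = 40

P + Q = (43, 40)


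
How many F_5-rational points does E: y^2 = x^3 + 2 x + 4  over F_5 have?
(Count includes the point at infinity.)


For each x in F_5, count y with y^2 = x^3 + 2 x + 4 mod 5:
  x = 0: RHS = 4, y in [2, 3]  -> 2 point(s)
  x = 2: RHS = 1, y in [1, 4]  -> 2 point(s)
  x = 4: RHS = 1, y in [1, 4]  -> 2 point(s)
Affine points: 6. Add the point at infinity: total = 7.

#E(F_5) = 7


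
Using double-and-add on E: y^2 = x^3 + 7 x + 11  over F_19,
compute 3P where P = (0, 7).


k = 3 = 11_2 (binary, LSB first: 11)
Double-and-add from P = (0, 7):
  bit 0 = 1: acc = O + (0, 7) = (0, 7)
  bit 1 = 1: acc = (0, 7) + (5, 0) = (0, 12)

3P = (0, 12)


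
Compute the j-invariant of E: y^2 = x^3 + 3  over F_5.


Delta = -16(4 a^3 + 27 b^2) mod 5 = 2
-1728 * (4 a)^3 = -1728 * (4*0)^3 mod 5 = 0
j = 0 * 2^(-1) mod 5 = 0

j = 0 (mod 5)


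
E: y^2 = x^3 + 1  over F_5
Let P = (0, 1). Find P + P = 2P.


Doubling: s = (3 x1^2 + a) / (2 y1)
s = (3*0^2 + 0) / (2*1) mod 5 = 0
x3 = s^2 - 2 x1 mod 5 = 0^2 - 2*0 = 0
y3 = s (x1 - x3) - y1 mod 5 = 0 * (0 - 0) - 1 = 4

2P = (0, 4)


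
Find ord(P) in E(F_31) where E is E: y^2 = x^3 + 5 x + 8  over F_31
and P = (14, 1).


Compute successive multiples of P until we hit O:
  1P = (14, 1)
  2P = (7, 13)
  3P = (18, 28)
  4P = (0, 16)
  5P = (24, 23)
  6P = (9, 10)
  7P = (10, 29)
  8P = (25, 14)
  ... (continuing to 35P)
  35P = O

ord(P) = 35


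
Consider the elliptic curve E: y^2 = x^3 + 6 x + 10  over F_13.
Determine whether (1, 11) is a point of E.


Check whether y^2 = x^3 + 6 x + 10 (mod 13) for (x, y) = (1, 11).
LHS: y^2 = 11^2 mod 13 = 4
RHS: x^3 + 6 x + 10 = 1^3 + 6*1 + 10 mod 13 = 4
LHS = RHS

Yes, on the curve


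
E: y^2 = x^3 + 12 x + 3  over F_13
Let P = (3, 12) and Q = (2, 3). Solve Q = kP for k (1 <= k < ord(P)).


Enumerate multiples of P until we hit Q = (2, 3):
  1P = (3, 12)
  2P = (7, 1)
  3P = (0, 9)
  4P = (11, 6)
  5P = (2, 10)
  6P = (12, 9)
  7P = (1, 9)
  8P = (8, 0)
  9P = (1, 4)
  10P = (12, 4)
  11P = (2, 3)
Match found at i = 11.

k = 11


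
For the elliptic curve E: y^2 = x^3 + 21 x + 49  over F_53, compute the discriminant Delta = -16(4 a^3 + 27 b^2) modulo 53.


4 a^3 + 27 b^2 = 4*21^3 + 27*49^2 = 37044 + 64827 = 101871
Delta = -16 * (101871) = -1629936
Delta mod 53 = 26

Delta = 26 (mod 53)


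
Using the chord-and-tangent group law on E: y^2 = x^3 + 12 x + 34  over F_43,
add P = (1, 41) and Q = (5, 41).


P != Q, so use the chord formula.
s = (y2 - y1) / (x2 - x1) = (0) / (4) mod 43 = 0
x3 = s^2 - x1 - x2 mod 43 = 0^2 - 1 - 5 = 37
y3 = s (x1 - x3) - y1 mod 43 = 0 * (1 - 37) - 41 = 2

P + Q = (37, 2)


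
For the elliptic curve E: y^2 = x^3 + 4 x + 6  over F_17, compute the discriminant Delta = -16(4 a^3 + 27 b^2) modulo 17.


4 a^3 + 27 b^2 = 4*4^3 + 27*6^2 = 256 + 972 = 1228
Delta = -16 * (1228) = -19648
Delta mod 17 = 4

Delta = 4 (mod 17)


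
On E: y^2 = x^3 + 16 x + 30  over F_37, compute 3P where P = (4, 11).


k = 3 = 11_2 (binary, LSB first: 11)
Double-and-add from P = (4, 11):
  bit 0 = 1: acc = O + (4, 11) = (4, 11)
  bit 1 = 1: acc = (4, 11) + (13, 20) = (21, 9)

3P = (21, 9)


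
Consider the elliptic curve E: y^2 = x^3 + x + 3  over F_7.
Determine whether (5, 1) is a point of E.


Check whether y^2 = x^3 + 1 x + 3 (mod 7) for (x, y) = (5, 1).
LHS: y^2 = 1^2 mod 7 = 1
RHS: x^3 + 1 x + 3 = 5^3 + 1*5 + 3 mod 7 = 0
LHS != RHS

No, not on the curve


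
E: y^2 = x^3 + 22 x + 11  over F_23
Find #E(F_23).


For each x in F_23, count y with y^2 = x^3 + 22 x + 11 mod 23:
  x = 3: RHS = 12, y in [9, 14]  -> 2 point(s)
  x = 4: RHS = 2, y in [5, 18]  -> 2 point(s)
  x = 5: RHS = 16, y in [4, 19]  -> 2 point(s)
  x = 7: RHS = 2, y in [5, 18]  -> 2 point(s)
  x = 8: RHS = 9, y in [3, 20]  -> 2 point(s)
  x = 9: RHS = 18, y in [8, 15]  -> 2 point(s)
  x = 10: RHS = 12, y in [9, 14]  -> 2 point(s)
  x = 12: RHS = 2, y in [5, 18]  -> 2 point(s)
  x = 14: RHS = 4, y in [2, 21]  -> 2 point(s)
  x = 15: RHS = 13, y in [6, 17]  -> 2 point(s)
  x = 17: RHS = 8, y in [10, 13]  -> 2 point(s)
  x = 18: RHS = 6, y in [11, 12]  -> 2 point(s)
Affine points: 24. Add the point at infinity: total = 25.

#E(F_23) = 25


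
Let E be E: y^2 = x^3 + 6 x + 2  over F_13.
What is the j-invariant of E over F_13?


Delta = -16(4 a^3 + 27 b^2) mod 13 = 9
-1728 * (4 a)^3 = -1728 * (4*6)^3 mod 13 = 5
j = 5 * 9^(-1) mod 13 = 2

j = 2 (mod 13)


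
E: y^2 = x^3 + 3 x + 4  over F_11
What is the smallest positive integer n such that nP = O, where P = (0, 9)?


Compute successive multiples of P until we hit O:
  1P = (0, 9)
  2P = (4, 5)
  3P = (8, 10)
  4P = (8, 1)
  5P = (4, 6)
  6P = (0, 2)
  7P = O

ord(P) = 7


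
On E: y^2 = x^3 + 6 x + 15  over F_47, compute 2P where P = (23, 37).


Doubling: s = (3 x1^2 + a) / (2 y1)
s = (3*23^2 + 6) / (2*37) mod 47 = 12
x3 = s^2 - 2 x1 mod 47 = 12^2 - 2*23 = 4
y3 = s (x1 - x3) - y1 mod 47 = 12 * (23 - 4) - 37 = 3

2P = (4, 3)


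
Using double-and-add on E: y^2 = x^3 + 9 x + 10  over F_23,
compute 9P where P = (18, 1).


k = 9 = 1001_2 (binary, LSB first: 1001)
Double-and-add from P = (18, 1):
  bit 0 = 1: acc = O + (18, 1) = (18, 1)
  bit 1 = 0: acc unchanged = (18, 1)
  bit 2 = 0: acc unchanged = (18, 1)
  bit 3 = 1: acc = (18, 1) + (15, 22) = (16, 8)

9P = (16, 8)


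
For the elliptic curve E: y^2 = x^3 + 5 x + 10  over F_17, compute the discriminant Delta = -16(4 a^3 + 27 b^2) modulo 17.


4 a^3 + 27 b^2 = 4*5^3 + 27*10^2 = 500 + 2700 = 3200
Delta = -16 * (3200) = -51200
Delta mod 17 = 4

Delta = 4 (mod 17)


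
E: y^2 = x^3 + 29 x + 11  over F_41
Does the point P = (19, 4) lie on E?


Check whether y^2 = x^3 + 29 x + 11 (mod 41) for (x, y) = (19, 4).
LHS: y^2 = 4^2 mod 41 = 16
RHS: x^3 + 29 x + 11 = 19^3 + 29*19 + 11 mod 41 = 0
LHS != RHS

No, not on the curve


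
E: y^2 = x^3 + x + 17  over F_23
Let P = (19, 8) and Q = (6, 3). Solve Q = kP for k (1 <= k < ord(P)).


Enumerate multiples of P until we hit Q = (6, 3):
  1P = (19, 8)
  2P = (11, 5)
  3P = (5, 3)
  4P = (3, 1)
  5P = (2, 21)
  6P = (15, 16)
  7P = (16, 9)
  8P = (6, 3)
Match found at i = 8.

k = 8


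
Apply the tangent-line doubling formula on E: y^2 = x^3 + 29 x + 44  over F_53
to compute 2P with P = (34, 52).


Doubling: s = (3 x1^2 + a) / (2 y1)
s = (3*34^2 + 29) / (2*52) mod 53 = 27
x3 = s^2 - 2 x1 mod 53 = 27^2 - 2*34 = 25
y3 = s (x1 - x3) - y1 mod 53 = 27 * (34 - 25) - 52 = 32

2P = (25, 32)


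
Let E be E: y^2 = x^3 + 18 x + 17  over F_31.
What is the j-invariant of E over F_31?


Delta = -16(4 a^3 + 27 b^2) mod 31 = 12
-1728 * (4 a)^3 = -1728 * (4*18)^3 mod 31 = 2
j = 2 * 12^(-1) mod 31 = 26

j = 26 (mod 31)


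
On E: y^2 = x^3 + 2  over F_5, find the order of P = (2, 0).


Compute successive multiples of P until we hit O:
  1P = (2, 0)
  2P = O

ord(P) = 2


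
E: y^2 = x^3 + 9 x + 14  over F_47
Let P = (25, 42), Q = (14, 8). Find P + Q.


P != Q, so use the chord formula.
s = (y2 - y1) / (x2 - x1) = (13) / (36) mod 47 = 33
x3 = s^2 - x1 - x2 mod 47 = 33^2 - 25 - 14 = 16
y3 = s (x1 - x3) - y1 mod 47 = 33 * (25 - 16) - 42 = 20

P + Q = (16, 20)


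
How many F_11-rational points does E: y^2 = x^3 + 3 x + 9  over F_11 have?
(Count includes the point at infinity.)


For each x in F_11, count y with y^2 = x^3 + 3 x + 9 mod 11:
  x = 0: RHS = 9, y in [3, 8]  -> 2 point(s)
  x = 2: RHS = 1, y in [1, 10]  -> 2 point(s)
  x = 3: RHS = 1, y in [1, 10]  -> 2 point(s)
  x = 6: RHS = 1, y in [1, 10]  -> 2 point(s)
  x = 10: RHS = 5, y in [4, 7]  -> 2 point(s)
Affine points: 10. Add the point at infinity: total = 11.

#E(F_11) = 11


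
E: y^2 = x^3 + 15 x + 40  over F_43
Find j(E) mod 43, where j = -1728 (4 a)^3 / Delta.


Delta = -16(4 a^3 + 27 b^2) mod 43 = 14
-1728 * (4 a)^3 = -1728 * (4*15)^3 mod 43 = 41
j = 41 * 14^(-1) mod 43 = 6

j = 6 (mod 43)


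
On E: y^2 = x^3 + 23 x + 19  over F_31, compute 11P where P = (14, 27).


k = 11 = 1011_2 (binary, LSB first: 1101)
Double-and-add from P = (14, 27):
  bit 0 = 1: acc = O + (14, 27) = (14, 27)
  bit 1 = 1: acc = (14, 27) + (28, 27) = (20, 4)
  bit 2 = 0: acc unchanged = (20, 4)
  bit 3 = 1: acc = (20, 4) + (4, 19) = (8, 8)

11P = (8, 8)


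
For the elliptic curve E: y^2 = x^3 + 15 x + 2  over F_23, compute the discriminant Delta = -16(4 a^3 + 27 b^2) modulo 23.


4 a^3 + 27 b^2 = 4*15^3 + 27*2^2 = 13500 + 108 = 13608
Delta = -16 * (13608) = -217728
Delta mod 23 = 13

Delta = 13 (mod 23)


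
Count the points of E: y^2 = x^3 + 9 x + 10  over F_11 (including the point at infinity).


For each x in F_11, count y with y^2 = x^3 + 9 x + 10 mod 11:
  x = 1: RHS = 9, y in [3, 8]  -> 2 point(s)
  x = 2: RHS = 3, y in [5, 6]  -> 2 point(s)
  x = 3: RHS = 9, y in [3, 8]  -> 2 point(s)
  x = 4: RHS = 0, y in [0]  -> 1 point(s)
  x = 5: RHS = 4, y in [2, 9]  -> 2 point(s)
  x = 6: RHS = 5, y in [4, 7]  -> 2 point(s)
  x = 7: RHS = 9, y in [3, 8]  -> 2 point(s)
  x = 8: RHS = 0, y in [0]  -> 1 point(s)
  x = 10: RHS = 0, y in [0]  -> 1 point(s)
Affine points: 15. Add the point at infinity: total = 16.

#E(F_11) = 16


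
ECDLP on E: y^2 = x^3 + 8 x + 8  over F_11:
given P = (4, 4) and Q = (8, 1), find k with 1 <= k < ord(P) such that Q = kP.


Enumerate multiples of P until we hit Q = (8, 1):
  1P = (4, 4)
  2P = (8, 1)
Match found at i = 2.

k = 2


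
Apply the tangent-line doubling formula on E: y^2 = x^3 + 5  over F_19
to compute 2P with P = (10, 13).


Doubling: s = (3 x1^2 + a) / (2 y1)
s = (3*10^2 + 0) / (2*13) mod 19 = 13
x3 = s^2 - 2 x1 mod 19 = 13^2 - 2*10 = 16
y3 = s (x1 - x3) - y1 mod 19 = 13 * (10 - 16) - 13 = 4

2P = (16, 4)


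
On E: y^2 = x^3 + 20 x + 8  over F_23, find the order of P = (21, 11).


Compute successive multiples of P until we hit O:
  1P = (21, 11)
  2P = (16, 13)
  3P = (11, 8)
  4P = (18, 6)
  5P = (20, 6)
  6P = (7, 13)
  7P = (3, 16)
  8P = (0, 10)
  ... (continuing to 31P)
  31P = O

ord(P) = 31


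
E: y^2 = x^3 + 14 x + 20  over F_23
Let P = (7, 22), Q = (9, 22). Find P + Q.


P != Q, so use the chord formula.
s = (y2 - y1) / (x2 - x1) = (0) / (2) mod 23 = 0
x3 = s^2 - x1 - x2 mod 23 = 0^2 - 7 - 9 = 7
y3 = s (x1 - x3) - y1 mod 23 = 0 * (7 - 7) - 22 = 1

P + Q = (7, 1)


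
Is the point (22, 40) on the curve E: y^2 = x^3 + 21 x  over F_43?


Check whether y^2 = x^3 + 21 x + 0 (mod 43) for (x, y) = (22, 40).
LHS: y^2 = 40^2 mod 43 = 9
RHS: x^3 + 21 x + 0 = 22^3 + 21*22 + 0 mod 43 = 16
LHS != RHS

No, not on the curve


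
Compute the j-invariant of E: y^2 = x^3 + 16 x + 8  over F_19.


Delta = -16(4 a^3 + 27 b^2) mod 19 = 15
-1728 * (4 a)^3 = -1728 * (4*16)^3 mod 19 = 1
j = 1 * 15^(-1) mod 19 = 14

j = 14 (mod 19)


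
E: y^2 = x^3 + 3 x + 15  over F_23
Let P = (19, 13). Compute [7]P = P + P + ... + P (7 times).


k = 7 = 111_2 (binary, LSB first: 111)
Double-and-add from P = (19, 13):
  bit 0 = 1: acc = O + (19, 13) = (19, 13)
  bit 1 = 1: acc = (19, 13) + (21, 22) = (9, 9)
  bit 2 = 1: acc = (9, 9) + (20, 5) = (12, 13)

7P = (12, 13)


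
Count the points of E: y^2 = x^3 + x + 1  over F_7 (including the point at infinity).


For each x in F_7, count y with y^2 = x^3 + 1 x + 1 mod 7:
  x = 0: RHS = 1, y in [1, 6]  -> 2 point(s)
  x = 2: RHS = 4, y in [2, 5]  -> 2 point(s)
Affine points: 4. Add the point at infinity: total = 5.

#E(F_7) = 5


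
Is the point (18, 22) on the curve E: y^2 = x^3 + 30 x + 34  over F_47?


Check whether y^2 = x^3 + 30 x + 34 (mod 47) for (x, y) = (18, 22).
LHS: y^2 = 22^2 mod 47 = 14
RHS: x^3 + 30 x + 34 = 18^3 + 30*18 + 34 mod 47 = 14
LHS = RHS

Yes, on the curve


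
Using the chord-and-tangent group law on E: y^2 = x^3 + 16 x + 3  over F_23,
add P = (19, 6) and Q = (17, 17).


P != Q, so use the chord formula.
s = (y2 - y1) / (x2 - x1) = (11) / (21) mod 23 = 6
x3 = s^2 - x1 - x2 mod 23 = 6^2 - 19 - 17 = 0
y3 = s (x1 - x3) - y1 mod 23 = 6 * (19 - 0) - 6 = 16

P + Q = (0, 16)


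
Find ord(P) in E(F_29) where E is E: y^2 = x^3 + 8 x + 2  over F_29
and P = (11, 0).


Compute successive multiples of P until we hit O:
  1P = (11, 0)
  2P = O

ord(P) = 2


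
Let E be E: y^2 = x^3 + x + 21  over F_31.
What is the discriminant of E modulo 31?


4 a^3 + 27 b^2 = 4*1^3 + 27*21^2 = 4 + 11907 = 11911
Delta = -16 * (11911) = -190576
Delta mod 31 = 12

Delta = 12 (mod 31)


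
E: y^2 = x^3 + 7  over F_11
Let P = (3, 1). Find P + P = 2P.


Doubling: s = (3 x1^2 + a) / (2 y1)
s = (3*3^2 + 0) / (2*1) mod 11 = 8
x3 = s^2 - 2 x1 mod 11 = 8^2 - 2*3 = 3
y3 = s (x1 - x3) - y1 mod 11 = 8 * (3 - 3) - 1 = 10

2P = (3, 10)


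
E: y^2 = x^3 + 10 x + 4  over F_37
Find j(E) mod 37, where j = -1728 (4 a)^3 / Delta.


Delta = -16(4 a^3 + 27 b^2) mod 37 = 17
-1728 * (4 a)^3 = -1728 * (4*10)^3 mod 37 = 1
j = 1 * 17^(-1) mod 37 = 24

j = 24 (mod 37)


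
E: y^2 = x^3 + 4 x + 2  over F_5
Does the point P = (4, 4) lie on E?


Check whether y^2 = x^3 + 4 x + 2 (mod 5) for (x, y) = (4, 4).
LHS: y^2 = 4^2 mod 5 = 1
RHS: x^3 + 4 x + 2 = 4^3 + 4*4 + 2 mod 5 = 2
LHS != RHS

No, not on the curve


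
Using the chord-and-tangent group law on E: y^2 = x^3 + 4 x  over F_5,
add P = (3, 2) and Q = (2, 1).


P != Q, so use the chord formula.
s = (y2 - y1) / (x2 - x1) = (4) / (4) mod 5 = 1
x3 = s^2 - x1 - x2 mod 5 = 1^2 - 3 - 2 = 1
y3 = s (x1 - x3) - y1 mod 5 = 1 * (3 - 1) - 2 = 0

P + Q = (1, 0)


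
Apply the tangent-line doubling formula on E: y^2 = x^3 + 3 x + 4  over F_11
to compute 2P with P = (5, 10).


Doubling: s = (3 x1^2 + a) / (2 y1)
s = (3*5^2 + 3) / (2*10) mod 11 = 5
x3 = s^2 - 2 x1 mod 11 = 5^2 - 2*5 = 4
y3 = s (x1 - x3) - y1 mod 11 = 5 * (5 - 4) - 10 = 6

2P = (4, 6)


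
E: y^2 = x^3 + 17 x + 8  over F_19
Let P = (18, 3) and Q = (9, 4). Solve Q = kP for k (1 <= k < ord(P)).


Enumerate multiples of P until we hit Q = (9, 4):
  1P = (18, 3)
  2P = (11, 14)
  3P = (1, 11)
  4P = (16, 5)
  5P = (5, 3)
  6P = (15, 16)
  7P = (9, 15)
  8P = (17, 2)
  9P = (4, 11)
  10P = (14, 11)
  11P = (10, 0)
  12P = (14, 8)
  13P = (4, 8)
  14P = (17, 17)
  15P = (9, 4)
Match found at i = 15.

k = 15


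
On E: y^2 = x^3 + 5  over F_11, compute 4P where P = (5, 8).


k = 4 = 100_2 (binary, LSB first: 001)
Double-and-add from P = (5, 8):
  bit 0 = 0: acc unchanged = O
  bit 1 = 0: acc unchanged = O
  bit 2 = 1: acc = O + (0, 7) = (0, 7)

4P = (0, 7)


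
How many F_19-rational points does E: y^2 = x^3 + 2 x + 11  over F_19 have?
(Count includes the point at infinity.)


For each x in F_19, count y with y^2 = x^3 + 2 x + 11 mod 19:
  x = 0: RHS = 11, y in [7, 12]  -> 2 point(s)
  x = 2: RHS = 4, y in [2, 17]  -> 2 point(s)
  x = 3: RHS = 6, y in [5, 14]  -> 2 point(s)
  x = 4: RHS = 7, y in [8, 11]  -> 2 point(s)
  x = 6: RHS = 11, y in [7, 12]  -> 2 point(s)
  x = 7: RHS = 7, y in [8, 11]  -> 2 point(s)
  x = 8: RHS = 7, y in [8, 11]  -> 2 point(s)
  x = 9: RHS = 17, y in [6, 13]  -> 2 point(s)
  x = 10: RHS = 5, y in [9, 10]  -> 2 point(s)
  x = 13: RHS = 11, y in [7, 12]  -> 2 point(s)
  x = 14: RHS = 9, y in [3, 16]  -> 2 point(s)
  x = 16: RHS = 16, y in [4, 15]  -> 2 point(s)
Affine points: 24. Add the point at infinity: total = 25.

#E(F_19) = 25


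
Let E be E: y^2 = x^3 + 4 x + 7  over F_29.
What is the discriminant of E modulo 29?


4 a^3 + 27 b^2 = 4*4^3 + 27*7^2 = 256 + 1323 = 1579
Delta = -16 * (1579) = -25264
Delta mod 29 = 24

Delta = 24 (mod 29)


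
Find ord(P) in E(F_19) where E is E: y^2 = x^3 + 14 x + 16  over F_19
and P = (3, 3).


Compute successive multiples of P until we hit O:
  1P = (3, 3)
  2P = (18, 18)
  3P = (18, 1)
  4P = (3, 16)
  5P = O

ord(P) = 5


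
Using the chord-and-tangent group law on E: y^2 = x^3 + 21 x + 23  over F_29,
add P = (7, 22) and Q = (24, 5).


P != Q, so use the chord formula.
s = (y2 - y1) / (x2 - x1) = (12) / (17) mod 29 = 28
x3 = s^2 - x1 - x2 mod 29 = 28^2 - 7 - 24 = 28
y3 = s (x1 - x3) - y1 mod 29 = 28 * (7 - 28) - 22 = 28

P + Q = (28, 28)


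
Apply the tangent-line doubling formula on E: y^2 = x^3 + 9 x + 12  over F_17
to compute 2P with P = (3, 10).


Doubling: s = (3 x1^2 + a) / (2 y1)
s = (3*3^2 + 9) / (2*10) mod 17 = 12
x3 = s^2 - 2 x1 mod 17 = 12^2 - 2*3 = 2
y3 = s (x1 - x3) - y1 mod 17 = 12 * (3 - 2) - 10 = 2

2P = (2, 2)


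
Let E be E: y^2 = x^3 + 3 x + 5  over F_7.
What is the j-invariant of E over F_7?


Delta = -16(4 a^3 + 27 b^2) mod 7 = 2
-1728 * (4 a)^3 = -1728 * (4*3)^3 mod 7 = 6
j = 6 * 2^(-1) mod 7 = 3

j = 3 (mod 7)


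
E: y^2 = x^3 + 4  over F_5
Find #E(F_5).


For each x in F_5, count y with y^2 = x^3 + 0 x + 4 mod 5:
  x = 0: RHS = 4, y in [2, 3]  -> 2 point(s)
  x = 1: RHS = 0, y in [0]  -> 1 point(s)
  x = 3: RHS = 1, y in [1, 4]  -> 2 point(s)
Affine points: 5. Add the point at infinity: total = 6.

#E(F_5) = 6


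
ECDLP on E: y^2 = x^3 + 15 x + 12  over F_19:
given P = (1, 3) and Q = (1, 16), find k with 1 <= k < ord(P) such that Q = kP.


Enumerate multiples of P until we hit Q = (1, 16):
  1P = (1, 3)
  2P = (7, 17)
  3P = (8, 6)
  4P = (16, 15)
  5P = (11, 8)
  6P = (12, 1)
  7P = (12, 18)
  8P = (11, 11)
  9P = (16, 4)
  10P = (8, 13)
  11P = (7, 2)
  12P = (1, 16)
Match found at i = 12.

k = 12


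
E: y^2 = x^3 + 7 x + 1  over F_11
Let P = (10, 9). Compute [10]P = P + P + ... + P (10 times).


k = 10 = 1010_2 (binary, LSB first: 0101)
Double-and-add from P = (10, 9):
  bit 0 = 0: acc unchanged = O
  bit 1 = 1: acc = O + (0, 10) = (0, 10)
  bit 2 = 0: acc unchanged = (0, 10)
  bit 3 = 1: acc = (0, 10) + (3, 7) = (9, 10)

10P = (9, 10)


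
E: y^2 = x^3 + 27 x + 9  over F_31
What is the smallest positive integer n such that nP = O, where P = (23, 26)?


Compute successive multiples of P until we hit O:
  1P = (23, 26)
  2P = (21, 17)
  3P = (15, 10)
  4P = (28, 26)
  5P = (11, 5)
  6P = (2, 3)
  7P = (24, 29)
  8P = (24, 2)
  ... (continuing to 15P)
  15P = O

ord(P) = 15


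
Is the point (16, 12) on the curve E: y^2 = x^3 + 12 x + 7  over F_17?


Check whether y^2 = x^3 + 12 x + 7 (mod 17) for (x, y) = (16, 12).
LHS: y^2 = 12^2 mod 17 = 8
RHS: x^3 + 12 x + 7 = 16^3 + 12*16 + 7 mod 17 = 11
LHS != RHS

No, not on the curve


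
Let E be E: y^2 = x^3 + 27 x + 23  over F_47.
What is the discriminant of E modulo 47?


4 a^3 + 27 b^2 = 4*27^3 + 27*23^2 = 78732 + 14283 = 93015
Delta = -16 * (93015) = -1488240
Delta mod 47 = 15

Delta = 15 (mod 47)


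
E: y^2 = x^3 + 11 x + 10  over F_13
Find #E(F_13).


For each x in F_13, count y with y^2 = x^3 + 11 x + 10 mod 13:
  x = 0: RHS = 10, y in [6, 7]  -> 2 point(s)
  x = 1: RHS = 9, y in [3, 10]  -> 2 point(s)
  x = 2: RHS = 1, y in [1, 12]  -> 2 point(s)
  x = 4: RHS = 1, y in [1, 12]  -> 2 point(s)
  x = 7: RHS = 1, y in [1, 12]  -> 2 point(s)
  x = 8: RHS = 12, y in [5, 8]  -> 2 point(s)
Affine points: 12. Add the point at infinity: total = 13.

#E(F_13) = 13


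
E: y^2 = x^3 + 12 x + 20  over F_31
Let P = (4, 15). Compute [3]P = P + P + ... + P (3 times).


k = 3 = 11_2 (binary, LSB first: 11)
Double-and-add from P = (4, 15):
  bit 0 = 1: acc = O + (4, 15) = (4, 15)
  bit 1 = 1: acc = (4, 15) + (27, 1) = (5, 22)

3P = (5, 22)


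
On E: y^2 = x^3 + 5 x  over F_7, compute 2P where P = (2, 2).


Doubling: s = (3 x1^2 + a) / (2 y1)
s = (3*2^2 + 5) / (2*2) mod 7 = 6
x3 = s^2 - 2 x1 mod 7 = 6^2 - 2*2 = 4
y3 = s (x1 - x3) - y1 mod 7 = 6 * (2 - 4) - 2 = 0

2P = (4, 0)


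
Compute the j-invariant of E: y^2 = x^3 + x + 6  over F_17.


Delta = -16(4 a^3 + 27 b^2) mod 17 = 7
-1728 * (4 a)^3 = -1728 * (4*1)^3 mod 17 = 10
j = 10 * 7^(-1) mod 17 = 16

j = 16 (mod 17)


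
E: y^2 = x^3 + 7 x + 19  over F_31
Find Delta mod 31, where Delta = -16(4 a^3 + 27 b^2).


4 a^3 + 27 b^2 = 4*7^3 + 27*19^2 = 1372 + 9747 = 11119
Delta = -16 * (11119) = -177904
Delta mod 31 = 5

Delta = 5 (mod 31)


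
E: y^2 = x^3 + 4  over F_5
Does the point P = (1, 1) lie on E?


Check whether y^2 = x^3 + 0 x + 4 (mod 5) for (x, y) = (1, 1).
LHS: y^2 = 1^2 mod 5 = 1
RHS: x^3 + 0 x + 4 = 1^3 + 0*1 + 4 mod 5 = 0
LHS != RHS

No, not on the curve


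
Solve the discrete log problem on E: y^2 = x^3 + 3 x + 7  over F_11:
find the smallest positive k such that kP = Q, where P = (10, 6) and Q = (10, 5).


Enumerate multiples of P until we hit Q = (10, 5):
  1P = (10, 6)
  2P = (5, 2)
  3P = (5, 9)
  4P = (10, 5)
Match found at i = 4.

k = 4


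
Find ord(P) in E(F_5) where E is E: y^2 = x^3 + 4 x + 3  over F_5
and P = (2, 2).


Compute successive multiples of P until we hit O:
  1P = (2, 2)
  2P = (2, 3)
  3P = O

ord(P) = 3
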